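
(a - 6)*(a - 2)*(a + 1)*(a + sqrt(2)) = a^4 - 7*a^3 + sqrt(2)*a^3 - 7*sqrt(2)*a^2 + 4*a^2 + 4*sqrt(2)*a + 12*a + 12*sqrt(2)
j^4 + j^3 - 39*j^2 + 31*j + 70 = (j - 5)*(j - 2)*(j + 1)*(j + 7)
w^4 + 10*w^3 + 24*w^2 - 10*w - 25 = (w - 1)*(w + 1)*(w + 5)^2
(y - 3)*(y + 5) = y^2 + 2*y - 15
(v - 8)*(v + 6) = v^2 - 2*v - 48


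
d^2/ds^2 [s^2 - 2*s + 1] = 2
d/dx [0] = 0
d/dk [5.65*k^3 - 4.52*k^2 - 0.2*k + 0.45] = 16.95*k^2 - 9.04*k - 0.2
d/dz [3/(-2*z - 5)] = 6/(2*z + 5)^2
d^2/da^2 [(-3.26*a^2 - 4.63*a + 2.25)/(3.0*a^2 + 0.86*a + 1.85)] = (-66.5183999999999*a^3 + 230.058*a^2 + 189.009*a - 29.22884)/(27.0*a^6 + 23.22*a^5 + 56.6064*a^4 + 29.274056*a^3 + 34.90728*a^2 + 8.83005*a + 6.331625)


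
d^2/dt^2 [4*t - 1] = 0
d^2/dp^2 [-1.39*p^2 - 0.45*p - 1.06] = -2.78000000000000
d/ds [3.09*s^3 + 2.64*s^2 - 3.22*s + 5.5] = 9.27*s^2 + 5.28*s - 3.22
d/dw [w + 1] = 1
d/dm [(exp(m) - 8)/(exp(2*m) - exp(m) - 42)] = (-(exp(m) - 8)*(2*exp(m) - 1) + exp(2*m) - exp(m) - 42)*exp(m)/(-exp(2*m) + exp(m) + 42)^2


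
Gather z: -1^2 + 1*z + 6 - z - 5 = 0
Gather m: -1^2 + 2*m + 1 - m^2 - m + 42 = -m^2 + m + 42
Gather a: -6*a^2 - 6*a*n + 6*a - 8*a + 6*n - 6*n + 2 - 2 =-6*a^2 + a*(-6*n - 2)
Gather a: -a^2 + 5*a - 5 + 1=-a^2 + 5*a - 4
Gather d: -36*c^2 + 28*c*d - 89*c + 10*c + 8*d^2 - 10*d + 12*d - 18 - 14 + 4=-36*c^2 - 79*c + 8*d^2 + d*(28*c + 2) - 28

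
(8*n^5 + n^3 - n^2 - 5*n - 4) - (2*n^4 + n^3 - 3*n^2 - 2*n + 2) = 8*n^5 - 2*n^4 + 2*n^2 - 3*n - 6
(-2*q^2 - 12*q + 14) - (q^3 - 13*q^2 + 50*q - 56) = -q^3 + 11*q^2 - 62*q + 70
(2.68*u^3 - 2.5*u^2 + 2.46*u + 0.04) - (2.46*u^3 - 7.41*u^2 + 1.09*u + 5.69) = 0.22*u^3 + 4.91*u^2 + 1.37*u - 5.65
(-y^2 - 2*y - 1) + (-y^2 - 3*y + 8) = -2*y^2 - 5*y + 7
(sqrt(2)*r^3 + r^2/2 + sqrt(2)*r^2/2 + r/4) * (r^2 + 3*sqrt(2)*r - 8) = sqrt(2)*r^5 + sqrt(2)*r^4/2 + 13*r^4/2 - 13*sqrt(2)*r^3/2 + 13*r^3/4 - 13*sqrt(2)*r^2/4 - 4*r^2 - 2*r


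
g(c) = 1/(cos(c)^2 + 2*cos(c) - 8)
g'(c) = (2*sin(c)*cos(c) + 2*sin(c))/(cos(c)^2 + 2*cos(c) - 8)^2 = 2*(cos(c) + 1)*sin(c)/(cos(c)^2 + 2*cos(c) - 8)^2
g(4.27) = -0.12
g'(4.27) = -0.01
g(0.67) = -0.17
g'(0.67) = 0.07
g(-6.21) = -0.20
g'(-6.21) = 0.01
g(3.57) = -0.11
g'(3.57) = -0.00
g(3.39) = -0.11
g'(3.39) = -0.00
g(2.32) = -0.11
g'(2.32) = 0.01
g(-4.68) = -0.12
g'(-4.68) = 0.03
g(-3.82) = -0.11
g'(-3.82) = 0.00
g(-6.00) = -0.19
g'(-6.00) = 0.04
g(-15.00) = -0.11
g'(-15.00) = 0.00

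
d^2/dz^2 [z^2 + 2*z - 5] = 2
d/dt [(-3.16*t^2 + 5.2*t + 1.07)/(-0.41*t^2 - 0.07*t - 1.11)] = (2.3532*t^2 + 7.8926*t - 5.6971)/(0.1681*t^4 + 0.0574*t^3 + 0.9151*t^2 + 0.1554*t + 1.2321)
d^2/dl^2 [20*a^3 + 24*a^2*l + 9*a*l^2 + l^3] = 18*a + 6*l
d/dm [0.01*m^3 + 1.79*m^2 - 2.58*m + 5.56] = 0.03*m^2 + 3.58*m - 2.58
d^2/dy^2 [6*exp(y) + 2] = 6*exp(y)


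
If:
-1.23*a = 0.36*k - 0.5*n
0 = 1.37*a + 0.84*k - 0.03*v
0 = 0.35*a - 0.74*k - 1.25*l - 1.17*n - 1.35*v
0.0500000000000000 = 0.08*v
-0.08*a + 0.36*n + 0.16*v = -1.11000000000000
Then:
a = -3.18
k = 5.20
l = -0.84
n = -4.07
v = 0.62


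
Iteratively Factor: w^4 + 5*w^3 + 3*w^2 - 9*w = (w - 1)*(w^3 + 6*w^2 + 9*w) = w*(w - 1)*(w^2 + 6*w + 9) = w*(w - 1)*(w + 3)*(w + 3)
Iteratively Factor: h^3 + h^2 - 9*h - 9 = (h - 3)*(h^2 + 4*h + 3) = (h - 3)*(h + 3)*(h + 1)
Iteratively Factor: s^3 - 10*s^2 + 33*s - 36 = (s - 3)*(s^2 - 7*s + 12) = (s - 4)*(s - 3)*(s - 3)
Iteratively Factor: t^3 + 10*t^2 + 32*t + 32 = (t + 4)*(t^2 + 6*t + 8) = (t + 4)^2*(t + 2)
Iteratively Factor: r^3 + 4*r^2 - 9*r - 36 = (r + 3)*(r^2 + r - 12) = (r + 3)*(r + 4)*(r - 3)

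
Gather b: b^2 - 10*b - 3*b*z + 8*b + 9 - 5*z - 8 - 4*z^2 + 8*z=b^2 + b*(-3*z - 2) - 4*z^2 + 3*z + 1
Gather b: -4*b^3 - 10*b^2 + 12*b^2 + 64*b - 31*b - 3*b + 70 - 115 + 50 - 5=-4*b^3 + 2*b^2 + 30*b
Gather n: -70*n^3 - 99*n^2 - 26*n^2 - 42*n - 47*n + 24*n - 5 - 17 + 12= -70*n^3 - 125*n^2 - 65*n - 10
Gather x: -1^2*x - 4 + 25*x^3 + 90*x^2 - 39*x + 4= 25*x^3 + 90*x^2 - 40*x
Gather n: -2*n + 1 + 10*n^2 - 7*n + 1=10*n^2 - 9*n + 2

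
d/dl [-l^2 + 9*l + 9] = 9 - 2*l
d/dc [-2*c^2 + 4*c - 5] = 4 - 4*c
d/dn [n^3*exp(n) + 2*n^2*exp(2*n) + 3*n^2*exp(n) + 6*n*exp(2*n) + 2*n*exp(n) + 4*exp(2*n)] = (n^3 + 4*n^2*exp(n) + 6*n^2 + 16*n*exp(n) + 8*n + 14*exp(n) + 2)*exp(n)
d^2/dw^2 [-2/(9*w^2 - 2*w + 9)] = 4*(81*w^2 - 18*w - 4*(9*w - 1)^2 + 81)/(9*w^2 - 2*w + 9)^3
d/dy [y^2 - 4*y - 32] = 2*y - 4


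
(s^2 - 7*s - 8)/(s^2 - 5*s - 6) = (s - 8)/(s - 6)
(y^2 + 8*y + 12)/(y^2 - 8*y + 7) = (y^2 + 8*y + 12)/(y^2 - 8*y + 7)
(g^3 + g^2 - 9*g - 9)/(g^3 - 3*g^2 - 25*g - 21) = (g - 3)/(g - 7)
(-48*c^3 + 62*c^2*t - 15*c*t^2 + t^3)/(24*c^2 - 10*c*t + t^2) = (8*c^2 - 9*c*t + t^2)/(-4*c + t)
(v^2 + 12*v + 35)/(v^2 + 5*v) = (v + 7)/v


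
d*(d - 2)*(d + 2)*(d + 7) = d^4 + 7*d^3 - 4*d^2 - 28*d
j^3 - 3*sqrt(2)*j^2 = j^2*(j - 3*sqrt(2))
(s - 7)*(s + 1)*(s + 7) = s^3 + s^2 - 49*s - 49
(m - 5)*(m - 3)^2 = m^3 - 11*m^2 + 39*m - 45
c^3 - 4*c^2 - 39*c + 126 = (c - 7)*(c - 3)*(c + 6)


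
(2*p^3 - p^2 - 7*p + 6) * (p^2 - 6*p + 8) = 2*p^5 - 13*p^4 + 15*p^3 + 40*p^2 - 92*p + 48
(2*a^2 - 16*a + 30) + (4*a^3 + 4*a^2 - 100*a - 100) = 4*a^3 + 6*a^2 - 116*a - 70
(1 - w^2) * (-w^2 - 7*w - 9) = w^4 + 7*w^3 + 8*w^2 - 7*w - 9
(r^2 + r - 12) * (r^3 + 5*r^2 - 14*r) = r^5 + 6*r^4 - 21*r^3 - 74*r^2 + 168*r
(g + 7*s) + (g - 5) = 2*g + 7*s - 5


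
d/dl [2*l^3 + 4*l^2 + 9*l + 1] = 6*l^2 + 8*l + 9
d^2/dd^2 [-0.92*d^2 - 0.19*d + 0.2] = -1.84000000000000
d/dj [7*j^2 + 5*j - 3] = 14*j + 5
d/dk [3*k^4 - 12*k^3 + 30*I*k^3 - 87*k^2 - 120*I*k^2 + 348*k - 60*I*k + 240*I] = 12*k^3 + k^2*(-36 + 90*I) + k*(-174 - 240*I) + 348 - 60*I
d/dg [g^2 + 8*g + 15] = 2*g + 8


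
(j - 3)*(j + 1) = j^2 - 2*j - 3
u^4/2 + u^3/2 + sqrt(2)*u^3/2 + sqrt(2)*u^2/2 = u^2*(u/2 + sqrt(2)/2)*(u + 1)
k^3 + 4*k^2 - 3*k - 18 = (k - 2)*(k + 3)^2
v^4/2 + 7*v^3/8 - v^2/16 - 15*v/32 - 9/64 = (v/2 + 1/4)*(v - 3/4)*(v + 1/2)*(v + 3/2)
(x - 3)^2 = x^2 - 6*x + 9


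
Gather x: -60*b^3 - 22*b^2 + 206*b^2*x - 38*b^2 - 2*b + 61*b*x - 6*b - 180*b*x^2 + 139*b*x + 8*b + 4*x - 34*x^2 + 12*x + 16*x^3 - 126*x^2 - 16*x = -60*b^3 - 60*b^2 + 16*x^3 + x^2*(-180*b - 160) + x*(206*b^2 + 200*b)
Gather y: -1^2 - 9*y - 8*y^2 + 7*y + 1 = -8*y^2 - 2*y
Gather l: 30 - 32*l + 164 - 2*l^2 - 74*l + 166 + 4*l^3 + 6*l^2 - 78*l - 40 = 4*l^3 + 4*l^2 - 184*l + 320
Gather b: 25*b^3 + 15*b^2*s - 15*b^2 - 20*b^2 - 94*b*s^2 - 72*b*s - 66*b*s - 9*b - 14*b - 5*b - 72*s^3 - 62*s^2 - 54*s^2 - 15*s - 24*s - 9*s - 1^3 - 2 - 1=25*b^3 + b^2*(15*s - 35) + b*(-94*s^2 - 138*s - 28) - 72*s^3 - 116*s^2 - 48*s - 4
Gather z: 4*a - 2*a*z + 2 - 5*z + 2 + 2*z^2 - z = 4*a + 2*z^2 + z*(-2*a - 6) + 4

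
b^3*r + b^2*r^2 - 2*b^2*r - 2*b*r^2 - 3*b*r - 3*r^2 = (b - 3)*(b + r)*(b*r + r)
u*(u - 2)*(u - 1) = u^3 - 3*u^2 + 2*u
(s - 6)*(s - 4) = s^2 - 10*s + 24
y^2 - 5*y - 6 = (y - 6)*(y + 1)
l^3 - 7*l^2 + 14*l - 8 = (l - 4)*(l - 2)*(l - 1)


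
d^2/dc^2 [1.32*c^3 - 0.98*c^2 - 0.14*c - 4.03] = 7.92*c - 1.96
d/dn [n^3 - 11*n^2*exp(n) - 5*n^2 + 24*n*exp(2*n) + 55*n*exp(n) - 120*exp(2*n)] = -11*n^2*exp(n) + 3*n^2 + 48*n*exp(2*n) + 33*n*exp(n) - 10*n - 216*exp(2*n) + 55*exp(n)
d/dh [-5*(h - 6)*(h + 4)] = 10 - 10*h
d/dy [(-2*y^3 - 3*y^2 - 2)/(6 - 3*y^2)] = 2*y*(y^3 - 6*y - 8)/(3*(y^4 - 4*y^2 + 4))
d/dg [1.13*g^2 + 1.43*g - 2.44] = 2.26*g + 1.43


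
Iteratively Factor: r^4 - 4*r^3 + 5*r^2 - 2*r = (r)*(r^3 - 4*r^2 + 5*r - 2) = r*(r - 2)*(r^2 - 2*r + 1) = r*(r - 2)*(r - 1)*(r - 1)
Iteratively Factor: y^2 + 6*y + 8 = (y + 2)*(y + 4)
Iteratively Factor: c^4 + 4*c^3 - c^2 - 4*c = (c)*(c^3 + 4*c^2 - c - 4) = c*(c + 1)*(c^2 + 3*c - 4) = c*(c - 1)*(c + 1)*(c + 4)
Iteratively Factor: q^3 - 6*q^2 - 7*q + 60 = (q - 5)*(q^2 - q - 12) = (q - 5)*(q - 4)*(q + 3)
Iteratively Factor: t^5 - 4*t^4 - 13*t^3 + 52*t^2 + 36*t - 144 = (t + 2)*(t^4 - 6*t^3 - t^2 + 54*t - 72) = (t - 3)*(t + 2)*(t^3 - 3*t^2 - 10*t + 24) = (t - 3)*(t + 2)*(t + 3)*(t^2 - 6*t + 8) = (t - 3)*(t - 2)*(t + 2)*(t + 3)*(t - 4)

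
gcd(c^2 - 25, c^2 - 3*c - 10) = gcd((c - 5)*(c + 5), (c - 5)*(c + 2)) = c - 5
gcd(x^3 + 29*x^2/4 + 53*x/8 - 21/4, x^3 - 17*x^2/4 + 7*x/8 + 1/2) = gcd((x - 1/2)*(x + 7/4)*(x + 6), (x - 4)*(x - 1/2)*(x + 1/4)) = x - 1/2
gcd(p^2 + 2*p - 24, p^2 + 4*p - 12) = p + 6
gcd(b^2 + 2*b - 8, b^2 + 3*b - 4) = b + 4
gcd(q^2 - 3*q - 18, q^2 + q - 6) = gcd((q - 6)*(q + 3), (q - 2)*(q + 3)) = q + 3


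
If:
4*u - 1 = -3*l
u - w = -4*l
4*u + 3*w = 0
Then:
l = -7/27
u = 4/9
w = -16/27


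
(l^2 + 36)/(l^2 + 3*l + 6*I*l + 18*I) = (l - 6*I)/(l + 3)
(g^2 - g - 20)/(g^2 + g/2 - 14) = 2*(g - 5)/(2*g - 7)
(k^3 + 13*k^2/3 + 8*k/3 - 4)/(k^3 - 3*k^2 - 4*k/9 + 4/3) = 3*(k^2 + 5*k + 6)/(3*k^2 - 7*k - 6)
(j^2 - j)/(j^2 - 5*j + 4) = j/(j - 4)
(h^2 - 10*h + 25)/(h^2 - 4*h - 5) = (h - 5)/(h + 1)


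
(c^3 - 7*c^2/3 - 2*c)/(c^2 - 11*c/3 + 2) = c*(3*c + 2)/(3*c - 2)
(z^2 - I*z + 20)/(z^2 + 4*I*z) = (z - 5*I)/z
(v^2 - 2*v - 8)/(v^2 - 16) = (v + 2)/(v + 4)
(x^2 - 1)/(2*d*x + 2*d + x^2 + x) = (x - 1)/(2*d + x)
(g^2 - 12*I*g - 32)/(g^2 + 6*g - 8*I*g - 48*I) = (g - 4*I)/(g + 6)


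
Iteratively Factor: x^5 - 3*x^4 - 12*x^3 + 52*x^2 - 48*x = (x - 2)*(x^4 - x^3 - 14*x^2 + 24*x) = x*(x - 2)*(x^3 - x^2 - 14*x + 24) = x*(x - 2)*(x + 4)*(x^2 - 5*x + 6) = x*(x - 2)^2*(x + 4)*(x - 3)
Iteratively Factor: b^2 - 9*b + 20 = (b - 5)*(b - 4)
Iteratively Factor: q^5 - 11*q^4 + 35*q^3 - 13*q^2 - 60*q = (q - 4)*(q^4 - 7*q^3 + 7*q^2 + 15*q) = (q - 4)*(q - 3)*(q^3 - 4*q^2 - 5*q) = q*(q - 4)*(q - 3)*(q^2 - 4*q - 5) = q*(q - 4)*(q - 3)*(q + 1)*(q - 5)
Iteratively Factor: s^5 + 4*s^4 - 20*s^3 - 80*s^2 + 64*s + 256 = (s + 2)*(s^4 + 2*s^3 - 24*s^2 - 32*s + 128) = (s + 2)*(s + 4)*(s^3 - 2*s^2 - 16*s + 32) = (s - 2)*(s + 2)*(s + 4)*(s^2 - 16) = (s - 4)*(s - 2)*(s + 2)*(s + 4)*(s + 4)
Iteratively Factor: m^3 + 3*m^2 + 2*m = (m + 2)*(m^2 + m) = m*(m + 2)*(m + 1)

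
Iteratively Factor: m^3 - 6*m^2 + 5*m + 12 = (m + 1)*(m^2 - 7*m + 12) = (m - 4)*(m + 1)*(m - 3)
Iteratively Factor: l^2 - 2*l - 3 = (l + 1)*(l - 3)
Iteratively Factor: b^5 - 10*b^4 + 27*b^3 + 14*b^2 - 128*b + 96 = (b - 4)*(b^4 - 6*b^3 + 3*b^2 + 26*b - 24) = (b - 4)*(b - 1)*(b^3 - 5*b^2 - 2*b + 24) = (b - 4)*(b - 1)*(b + 2)*(b^2 - 7*b + 12) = (b - 4)*(b - 3)*(b - 1)*(b + 2)*(b - 4)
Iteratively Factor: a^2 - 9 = (a + 3)*(a - 3)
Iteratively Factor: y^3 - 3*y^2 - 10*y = (y)*(y^2 - 3*y - 10) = y*(y + 2)*(y - 5)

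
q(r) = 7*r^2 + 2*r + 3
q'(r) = 14*r + 2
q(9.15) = 607.36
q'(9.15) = 130.10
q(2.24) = 42.60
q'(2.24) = 33.36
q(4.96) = 185.13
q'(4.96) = 71.44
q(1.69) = 26.37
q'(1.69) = 25.66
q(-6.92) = 324.36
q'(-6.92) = -94.88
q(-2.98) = 59.20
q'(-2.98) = -39.72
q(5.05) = 191.62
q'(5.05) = 72.70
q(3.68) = 105.16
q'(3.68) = 53.52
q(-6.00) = 243.00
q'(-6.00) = -82.00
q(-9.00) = 552.00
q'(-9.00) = -124.00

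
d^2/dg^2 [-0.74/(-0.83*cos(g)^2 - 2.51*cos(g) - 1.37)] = (-2.039144*(1 - cos(g)^2)^2 - 4.624926*cos(g)^3 - 2.31583*cos(g)^2 + 11.79449*cos(g) + 9.680384)/(0.83*cos(g)^2 + 2.51*cos(g) + 1.37)^3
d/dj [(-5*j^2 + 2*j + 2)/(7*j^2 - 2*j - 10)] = 4*(-j^2 + 18*j - 4)/(49*j^4 - 28*j^3 - 136*j^2 + 40*j + 100)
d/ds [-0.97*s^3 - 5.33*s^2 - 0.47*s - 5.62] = -2.91*s^2 - 10.66*s - 0.47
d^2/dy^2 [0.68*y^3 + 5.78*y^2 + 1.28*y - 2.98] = 4.08*y + 11.56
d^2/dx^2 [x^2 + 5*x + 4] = 2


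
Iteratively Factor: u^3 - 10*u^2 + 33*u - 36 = (u - 3)*(u^2 - 7*u + 12) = (u - 3)^2*(u - 4)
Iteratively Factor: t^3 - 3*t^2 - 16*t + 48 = (t - 4)*(t^2 + t - 12) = (t - 4)*(t + 4)*(t - 3)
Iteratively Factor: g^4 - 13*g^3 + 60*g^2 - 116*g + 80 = (g - 2)*(g^3 - 11*g^2 + 38*g - 40) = (g - 5)*(g - 2)*(g^2 - 6*g + 8) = (g - 5)*(g - 2)^2*(g - 4)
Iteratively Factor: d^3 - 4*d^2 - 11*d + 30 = (d - 5)*(d^2 + d - 6) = (d - 5)*(d - 2)*(d + 3)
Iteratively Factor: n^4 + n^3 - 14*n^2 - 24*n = (n + 3)*(n^3 - 2*n^2 - 8*n) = n*(n + 3)*(n^2 - 2*n - 8) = n*(n + 2)*(n + 3)*(n - 4)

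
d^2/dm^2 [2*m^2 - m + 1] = 4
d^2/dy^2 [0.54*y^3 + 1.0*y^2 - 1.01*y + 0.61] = 3.24*y + 2.0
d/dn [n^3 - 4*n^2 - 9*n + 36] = 3*n^2 - 8*n - 9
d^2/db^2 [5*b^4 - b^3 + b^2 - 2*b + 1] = 60*b^2 - 6*b + 2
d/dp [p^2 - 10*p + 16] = 2*p - 10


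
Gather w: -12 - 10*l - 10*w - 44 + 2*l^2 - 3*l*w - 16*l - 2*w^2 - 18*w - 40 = 2*l^2 - 26*l - 2*w^2 + w*(-3*l - 28) - 96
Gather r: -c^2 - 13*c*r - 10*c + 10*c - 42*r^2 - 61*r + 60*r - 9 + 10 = -c^2 - 42*r^2 + r*(-13*c - 1) + 1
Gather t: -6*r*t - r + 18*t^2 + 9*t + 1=-r + 18*t^2 + t*(9 - 6*r) + 1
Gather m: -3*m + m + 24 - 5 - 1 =18 - 2*m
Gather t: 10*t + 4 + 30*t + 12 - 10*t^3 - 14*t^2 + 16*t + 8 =-10*t^3 - 14*t^2 + 56*t + 24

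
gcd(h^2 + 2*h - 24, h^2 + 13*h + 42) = h + 6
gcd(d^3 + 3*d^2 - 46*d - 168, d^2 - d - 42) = d^2 - d - 42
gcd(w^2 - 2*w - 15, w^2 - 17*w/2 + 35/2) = w - 5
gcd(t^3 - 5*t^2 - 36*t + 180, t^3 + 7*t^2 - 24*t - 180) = t^2 + t - 30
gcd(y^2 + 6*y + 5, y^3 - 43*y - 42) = y + 1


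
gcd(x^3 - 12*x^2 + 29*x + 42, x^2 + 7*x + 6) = x + 1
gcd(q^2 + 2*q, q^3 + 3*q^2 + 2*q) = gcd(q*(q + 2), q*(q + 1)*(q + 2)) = q^2 + 2*q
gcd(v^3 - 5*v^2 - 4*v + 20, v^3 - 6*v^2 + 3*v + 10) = v^2 - 7*v + 10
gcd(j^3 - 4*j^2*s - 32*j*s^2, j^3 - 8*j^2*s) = -j^2 + 8*j*s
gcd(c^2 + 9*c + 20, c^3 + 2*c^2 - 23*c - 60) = c + 4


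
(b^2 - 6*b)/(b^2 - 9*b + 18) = b/(b - 3)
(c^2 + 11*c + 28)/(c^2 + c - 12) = (c + 7)/(c - 3)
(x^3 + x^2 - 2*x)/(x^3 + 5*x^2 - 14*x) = (x^2 + x - 2)/(x^2 + 5*x - 14)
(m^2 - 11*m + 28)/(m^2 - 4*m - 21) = (m - 4)/(m + 3)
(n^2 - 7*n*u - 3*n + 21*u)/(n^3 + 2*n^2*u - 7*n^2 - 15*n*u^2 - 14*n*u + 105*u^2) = (n^2 - 7*n*u - 3*n + 21*u)/(n^3 + 2*n^2*u - 7*n^2 - 15*n*u^2 - 14*n*u + 105*u^2)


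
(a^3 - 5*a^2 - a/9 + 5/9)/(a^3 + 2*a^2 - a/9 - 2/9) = (a - 5)/(a + 2)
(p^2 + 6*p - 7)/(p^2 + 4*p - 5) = (p + 7)/(p + 5)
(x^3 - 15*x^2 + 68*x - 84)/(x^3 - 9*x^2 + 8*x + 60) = (x^2 - 9*x + 14)/(x^2 - 3*x - 10)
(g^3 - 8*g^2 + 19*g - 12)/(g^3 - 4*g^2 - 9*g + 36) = (g - 1)/(g + 3)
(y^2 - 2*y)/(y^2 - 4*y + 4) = y/(y - 2)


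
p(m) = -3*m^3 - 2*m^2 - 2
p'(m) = -9*m^2 - 4*m = m*(-9*m - 4)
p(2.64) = -71.14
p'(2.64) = -73.29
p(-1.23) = 0.56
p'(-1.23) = -8.70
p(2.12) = -39.57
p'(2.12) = -48.93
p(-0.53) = -2.12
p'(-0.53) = -0.41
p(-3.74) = 126.97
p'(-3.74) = -110.93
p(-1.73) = 7.55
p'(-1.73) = -20.02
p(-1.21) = 0.39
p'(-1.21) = -8.34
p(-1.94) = 12.38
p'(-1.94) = -26.11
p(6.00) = -722.00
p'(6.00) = -348.00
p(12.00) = -5474.00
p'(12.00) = -1344.00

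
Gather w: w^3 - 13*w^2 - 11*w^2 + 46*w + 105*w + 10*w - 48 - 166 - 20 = w^3 - 24*w^2 + 161*w - 234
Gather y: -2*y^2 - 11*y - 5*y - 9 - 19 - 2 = -2*y^2 - 16*y - 30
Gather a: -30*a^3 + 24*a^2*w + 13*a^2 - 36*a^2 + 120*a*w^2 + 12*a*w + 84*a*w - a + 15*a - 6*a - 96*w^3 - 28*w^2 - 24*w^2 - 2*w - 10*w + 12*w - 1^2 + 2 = -30*a^3 + a^2*(24*w - 23) + a*(120*w^2 + 96*w + 8) - 96*w^3 - 52*w^2 + 1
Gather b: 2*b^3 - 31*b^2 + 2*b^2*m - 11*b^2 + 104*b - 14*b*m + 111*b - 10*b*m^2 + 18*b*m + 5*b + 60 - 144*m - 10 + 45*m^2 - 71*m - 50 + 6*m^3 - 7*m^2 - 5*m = 2*b^3 + b^2*(2*m - 42) + b*(-10*m^2 + 4*m + 220) + 6*m^3 + 38*m^2 - 220*m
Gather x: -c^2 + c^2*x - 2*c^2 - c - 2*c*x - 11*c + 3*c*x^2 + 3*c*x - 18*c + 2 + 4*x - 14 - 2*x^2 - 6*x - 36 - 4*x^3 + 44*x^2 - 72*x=-3*c^2 - 30*c - 4*x^3 + x^2*(3*c + 42) + x*(c^2 + c - 74) - 48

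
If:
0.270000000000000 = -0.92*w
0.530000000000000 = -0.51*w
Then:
No Solution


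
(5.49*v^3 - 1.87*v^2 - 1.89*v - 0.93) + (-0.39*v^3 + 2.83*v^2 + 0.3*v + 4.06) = 5.1*v^3 + 0.96*v^2 - 1.59*v + 3.13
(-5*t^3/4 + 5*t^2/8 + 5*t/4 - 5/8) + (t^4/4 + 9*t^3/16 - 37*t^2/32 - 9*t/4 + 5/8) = t^4/4 - 11*t^3/16 - 17*t^2/32 - t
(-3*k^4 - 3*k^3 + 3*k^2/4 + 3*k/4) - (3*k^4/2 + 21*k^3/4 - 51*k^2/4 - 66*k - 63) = -9*k^4/2 - 33*k^3/4 + 27*k^2/2 + 267*k/4 + 63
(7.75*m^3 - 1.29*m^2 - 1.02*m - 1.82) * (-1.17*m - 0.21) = -9.0675*m^4 - 0.1182*m^3 + 1.4643*m^2 + 2.3436*m + 0.3822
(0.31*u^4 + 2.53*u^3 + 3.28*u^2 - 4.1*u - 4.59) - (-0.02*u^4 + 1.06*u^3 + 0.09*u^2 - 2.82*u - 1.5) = 0.33*u^4 + 1.47*u^3 + 3.19*u^2 - 1.28*u - 3.09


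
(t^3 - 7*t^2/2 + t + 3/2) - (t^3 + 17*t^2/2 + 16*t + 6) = -12*t^2 - 15*t - 9/2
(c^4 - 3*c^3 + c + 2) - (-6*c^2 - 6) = c^4 - 3*c^3 + 6*c^2 + c + 8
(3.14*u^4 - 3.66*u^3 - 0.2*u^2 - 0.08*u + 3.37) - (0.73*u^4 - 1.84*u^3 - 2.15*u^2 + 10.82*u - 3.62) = 2.41*u^4 - 1.82*u^3 + 1.95*u^2 - 10.9*u + 6.99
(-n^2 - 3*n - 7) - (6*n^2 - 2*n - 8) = -7*n^2 - n + 1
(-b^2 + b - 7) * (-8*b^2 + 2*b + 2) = 8*b^4 - 10*b^3 + 56*b^2 - 12*b - 14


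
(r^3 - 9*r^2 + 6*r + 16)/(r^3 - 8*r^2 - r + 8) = (r - 2)/(r - 1)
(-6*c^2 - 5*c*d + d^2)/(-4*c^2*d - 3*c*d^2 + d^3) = (6*c - d)/(d*(4*c - d))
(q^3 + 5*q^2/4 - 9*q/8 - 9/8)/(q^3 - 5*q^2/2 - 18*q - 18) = (4*q^2 - q - 3)/(4*(q^2 - 4*q - 12))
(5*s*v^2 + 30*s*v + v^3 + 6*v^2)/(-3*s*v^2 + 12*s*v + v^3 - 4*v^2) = (-5*s*v - 30*s - v^2 - 6*v)/(3*s*v - 12*s - v^2 + 4*v)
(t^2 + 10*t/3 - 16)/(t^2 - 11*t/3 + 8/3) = (t + 6)/(t - 1)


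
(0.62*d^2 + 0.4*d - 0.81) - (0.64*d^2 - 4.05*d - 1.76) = -0.02*d^2 + 4.45*d + 0.95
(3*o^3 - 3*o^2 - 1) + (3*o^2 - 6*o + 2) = 3*o^3 - 6*o + 1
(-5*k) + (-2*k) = -7*k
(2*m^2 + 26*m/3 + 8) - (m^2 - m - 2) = m^2 + 29*m/3 + 10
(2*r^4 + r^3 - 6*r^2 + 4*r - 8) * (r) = 2*r^5 + r^4 - 6*r^3 + 4*r^2 - 8*r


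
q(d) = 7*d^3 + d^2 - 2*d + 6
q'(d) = 21*d^2 + 2*d - 2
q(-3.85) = -370.94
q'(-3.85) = 301.57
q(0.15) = 5.75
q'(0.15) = -1.23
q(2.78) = 158.56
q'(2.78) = 165.86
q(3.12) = 222.09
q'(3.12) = 208.66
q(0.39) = 5.79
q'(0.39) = 1.97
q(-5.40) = -1056.29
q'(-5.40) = 599.56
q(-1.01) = 1.83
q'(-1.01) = 17.40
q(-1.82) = -29.25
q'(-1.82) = 63.92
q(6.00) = 1542.00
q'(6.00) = 766.00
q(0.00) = 6.00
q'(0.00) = -2.00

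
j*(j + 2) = j^2 + 2*j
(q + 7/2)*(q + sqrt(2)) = q^2 + sqrt(2)*q + 7*q/2 + 7*sqrt(2)/2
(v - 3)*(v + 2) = v^2 - v - 6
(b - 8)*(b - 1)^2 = b^3 - 10*b^2 + 17*b - 8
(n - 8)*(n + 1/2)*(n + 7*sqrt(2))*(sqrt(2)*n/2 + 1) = sqrt(2)*n^4/2 - 15*sqrt(2)*n^3/4 + 8*n^3 - 60*n^2 + 5*sqrt(2)*n^2 - 105*sqrt(2)*n/2 - 32*n - 28*sqrt(2)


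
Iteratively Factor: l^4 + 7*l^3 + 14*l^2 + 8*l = (l + 2)*(l^3 + 5*l^2 + 4*l) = (l + 2)*(l + 4)*(l^2 + l) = l*(l + 2)*(l + 4)*(l + 1)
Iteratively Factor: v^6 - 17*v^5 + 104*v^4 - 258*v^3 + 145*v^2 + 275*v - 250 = (v + 1)*(v^5 - 18*v^4 + 122*v^3 - 380*v^2 + 525*v - 250) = (v - 1)*(v + 1)*(v^4 - 17*v^3 + 105*v^2 - 275*v + 250) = (v - 2)*(v - 1)*(v + 1)*(v^3 - 15*v^2 + 75*v - 125) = (v - 5)*(v - 2)*(v - 1)*(v + 1)*(v^2 - 10*v + 25) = (v - 5)^2*(v - 2)*(v - 1)*(v + 1)*(v - 5)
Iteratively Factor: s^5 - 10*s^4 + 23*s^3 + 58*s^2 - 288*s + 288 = (s - 3)*(s^4 - 7*s^3 + 2*s^2 + 64*s - 96) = (s - 3)*(s - 2)*(s^3 - 5*s^2 - 8*s + 48) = (s - 4)*(s - 3)*(s - 2)*(s^2 - s - 12) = (s - 4)*(s - 3)*(s - 2)*(s + 3)*(s - 4)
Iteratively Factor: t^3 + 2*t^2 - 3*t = (t)*(t^2 + 2*t - 3) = t*(t + 3)*(t - 1)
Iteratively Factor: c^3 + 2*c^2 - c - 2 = (c + 2)*(c^2 - 1) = (c + 1)*(c + 2)*(c - 1)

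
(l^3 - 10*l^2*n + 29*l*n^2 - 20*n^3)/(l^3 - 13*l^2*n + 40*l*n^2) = (l^2 - 5*l*n + 4*n^2)/(l*(l - 8*n))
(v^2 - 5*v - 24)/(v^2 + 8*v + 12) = (v^2 - 5*v - 24)/(v^2 + 8*v + 12)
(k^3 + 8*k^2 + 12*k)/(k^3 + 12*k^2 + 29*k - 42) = k*(k + 2)/(k^2 + 6*k - 7)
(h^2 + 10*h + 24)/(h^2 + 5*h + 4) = (h + 6)/(h + 1)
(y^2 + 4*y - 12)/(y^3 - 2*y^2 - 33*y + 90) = (y - 2)/(y^2 - 8*y + 15)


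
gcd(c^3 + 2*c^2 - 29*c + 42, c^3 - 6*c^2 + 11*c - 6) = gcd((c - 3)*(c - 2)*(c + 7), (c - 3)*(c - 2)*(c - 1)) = c^2 - 5*c + 6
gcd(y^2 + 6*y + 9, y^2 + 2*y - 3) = y + 3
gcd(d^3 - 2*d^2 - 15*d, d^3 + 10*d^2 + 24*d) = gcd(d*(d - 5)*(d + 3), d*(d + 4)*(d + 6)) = d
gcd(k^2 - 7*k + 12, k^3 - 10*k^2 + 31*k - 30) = k - 3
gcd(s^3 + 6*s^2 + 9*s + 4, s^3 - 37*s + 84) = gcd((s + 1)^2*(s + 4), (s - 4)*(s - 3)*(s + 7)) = 1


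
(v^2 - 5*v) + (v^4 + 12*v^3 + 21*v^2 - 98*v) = v^4 + 12*v^3 + 22*v^2 - 103*v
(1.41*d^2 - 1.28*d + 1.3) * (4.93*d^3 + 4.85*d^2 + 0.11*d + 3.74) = 6.9513*d^5 + 0.528099999999999*d^4 + 0.356100000000001*d^3 + 11.4376*d^2 - 4.6442*d + 4.862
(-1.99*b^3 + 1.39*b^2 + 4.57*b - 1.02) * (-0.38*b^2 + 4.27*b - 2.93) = 0.7562*b^5 - 9.0255*b^4 + 10.0294*b^3 + 15.8288*b^2 - 17.7455*b + 2.9886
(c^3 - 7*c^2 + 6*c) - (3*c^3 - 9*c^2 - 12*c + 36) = -2*c^3 + 2*c^2 + 18*c - 36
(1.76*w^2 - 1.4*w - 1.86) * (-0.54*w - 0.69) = -0.9504*w^3 - 0.4584*w^2 + 1.9704*w + 1.2834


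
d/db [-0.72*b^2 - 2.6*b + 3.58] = -1.44*b - 2.6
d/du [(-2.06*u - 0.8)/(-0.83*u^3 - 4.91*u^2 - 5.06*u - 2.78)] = (-3.4196*u^3 - 12.1066*u^2 - 7.856*u + 1.6788)/(0.6889*u^6 + 8.1506*u^5 + 32.5077*u^4 + 54.304*u^3 + 52.9032*u^2 + 28.1336*u + 7.7284)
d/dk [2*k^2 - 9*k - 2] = 4*k - 9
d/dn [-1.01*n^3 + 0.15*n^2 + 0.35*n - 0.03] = -3.03*n^2 + 0.3*n + 0.35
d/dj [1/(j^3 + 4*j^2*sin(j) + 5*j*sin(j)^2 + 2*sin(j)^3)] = -(4*j*cos(j) + 3*j + 5*sin(j) + 3*sin(2*j))/((j + sin(j))^3*(j + 2*sin(j))^2)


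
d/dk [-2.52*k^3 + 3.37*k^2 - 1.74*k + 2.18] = -7.56*k^2 + 6.74*k - 1.74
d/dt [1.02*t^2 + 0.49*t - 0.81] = 2.04*t + 0.49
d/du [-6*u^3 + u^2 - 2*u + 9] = -18*u^2 + 2*u - 2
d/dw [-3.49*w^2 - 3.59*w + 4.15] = -6.98*w - 3.59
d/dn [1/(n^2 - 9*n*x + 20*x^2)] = (-2*n + 9*x)/(n^2 - 9*n*x + 20*x^2)^2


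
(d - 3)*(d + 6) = d^2 + 3*d - 18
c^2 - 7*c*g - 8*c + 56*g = (c - 8)*(c - 7*g)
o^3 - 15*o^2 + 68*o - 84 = (o - 7)*(o - 6)*(o - 2)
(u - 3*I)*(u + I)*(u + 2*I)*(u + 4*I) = u^4 + 4*I*u^3 + 7*u^2 + 34*I*u - 24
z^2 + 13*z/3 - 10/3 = (z - 2/3)*(z + 5)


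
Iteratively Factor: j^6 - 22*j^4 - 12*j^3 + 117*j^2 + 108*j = (j + 3)*(j^5 - 3*j^4 - 13*j^3 + 27*j^2 + 36*j) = (j + 3)^2*(j^4 - 6*j^3 + 5*j^2 + 12*j) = (j + 1)*(j + 3)^2*(j^3 - 7*j^2 + 12*j) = (j - 3)*(j + 1)*(j + 3)^2*(j^2 - 4*j) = (j - 4)*(j - 3)*(j + 1)*(j + 3)^2*(j)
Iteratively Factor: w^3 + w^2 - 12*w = (w)*(w^2 + w - 12) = w*(w + 4)*(w - 3)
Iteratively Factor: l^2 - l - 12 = (l - 4)*(l + 3)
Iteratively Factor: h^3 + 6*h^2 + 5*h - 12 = (h + 4)*(h^2 + 2*h - 3) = (h + 3)*(h + 4)*(h - 1)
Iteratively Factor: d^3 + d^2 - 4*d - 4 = (d + 1)*(d^2 - 4) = (d + 1)*(d + 2)*(d - 2)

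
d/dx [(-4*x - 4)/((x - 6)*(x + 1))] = 4/(x - 6)^2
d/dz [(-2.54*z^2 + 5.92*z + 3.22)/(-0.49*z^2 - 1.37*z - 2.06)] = (6.3806*z^2 + 13.6204*z - 7.7838)/(0.2401*z^4 + 1.3426*z^3 + 3.8957*z^2 + 5.6444*z + 4.2436)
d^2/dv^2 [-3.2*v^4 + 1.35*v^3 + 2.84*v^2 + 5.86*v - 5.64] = -38.4*v^2 + 8.1*v + 5.68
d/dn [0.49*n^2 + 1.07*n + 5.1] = 0.98*n + 1.07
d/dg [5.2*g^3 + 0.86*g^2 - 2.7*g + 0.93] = 15.6*g^2 + 1.72*g - 2.7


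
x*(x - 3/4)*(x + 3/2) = x^3 + 3*x^2/4 - 9*x/8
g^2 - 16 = (g - 4)*(g + 4)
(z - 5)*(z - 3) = z^2 - 8*z + 15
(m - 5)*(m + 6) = m^2 + m - 30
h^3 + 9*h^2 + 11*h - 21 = (h - 1)*(h + 3)*(h + 7)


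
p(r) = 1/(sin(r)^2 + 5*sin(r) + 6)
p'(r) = (-2*sin(r)*cos(r) - 5*cos(r))/(sin(r)^2 + 5*sin(r) + 6)^2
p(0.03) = 0.16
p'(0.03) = -0.13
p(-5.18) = 0.09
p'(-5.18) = -0.02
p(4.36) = 0.46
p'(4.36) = 0.23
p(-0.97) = 0.39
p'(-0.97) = -0.29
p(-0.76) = 0.33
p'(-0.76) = -0.29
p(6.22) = 0.18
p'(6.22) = -0.15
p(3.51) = 0.23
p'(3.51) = 0.21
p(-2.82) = 0.22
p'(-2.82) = 0.20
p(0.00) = 0.17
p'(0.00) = -0.14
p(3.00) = 0.15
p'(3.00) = 0.12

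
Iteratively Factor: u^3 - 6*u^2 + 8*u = (u - 4)*(u^2 - 2*u) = u*(u - 4)*(u - 2)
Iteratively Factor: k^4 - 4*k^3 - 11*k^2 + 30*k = (k)*(k^3 - 4*k^2 - 11*k + 30) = k*(k + 3)*(k^2 - 7*k + 10) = k*(k - 5)*(k + 3)*(k - 2)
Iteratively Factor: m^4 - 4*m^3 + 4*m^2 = (m - 2)*(m^3 - 2*m^2) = (m - 2)^2*(m^2) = m*(m - 2)^2*(m)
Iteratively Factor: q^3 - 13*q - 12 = (q + 1)*(q^2 - q - 12) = (q - 4)*(q + 1)*(q + 3)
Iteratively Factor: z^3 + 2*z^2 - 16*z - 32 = (z + 4)*(z^2 - 2*z - 8) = (z - 4)*(z + 4)*(z + 2)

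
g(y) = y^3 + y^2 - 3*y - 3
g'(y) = 3*y^2 + 2*y - 3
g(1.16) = -3.57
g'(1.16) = 3.36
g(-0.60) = -1.06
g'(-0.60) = -3.12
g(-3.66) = -27.65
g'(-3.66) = 29.87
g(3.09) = 26.78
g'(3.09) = 31.82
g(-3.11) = -14.08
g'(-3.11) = 19.80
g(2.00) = 3.00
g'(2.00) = 13.00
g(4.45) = 91.57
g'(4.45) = 65.31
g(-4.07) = -41.64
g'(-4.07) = 38.55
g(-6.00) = -165.00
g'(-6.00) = 93.00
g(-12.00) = -1551.00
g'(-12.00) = 405.00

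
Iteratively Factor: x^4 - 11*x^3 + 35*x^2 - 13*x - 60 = (x - 5)*(x^3 - 6*x^2 + 5*x + 12) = (x - 5)*(x - 3)*(x^2 - 3*x - 4) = (x - 5)*(x - 4)*(x - 3)*(x + 1)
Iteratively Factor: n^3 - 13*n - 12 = (n - 4)*(n^2 + 4*n + 3) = (n - 4)*(n + 1)*(n + 3)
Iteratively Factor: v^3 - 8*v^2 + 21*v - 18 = (v - 2)*(v^2 - 6*v + 9) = (v - 3)*(v - 2)*(v - 3)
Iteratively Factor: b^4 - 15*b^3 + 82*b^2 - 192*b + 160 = (b - 4)*(b^3 - 11*b^2 + 38*b - 40) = (b - 5)*(b - 4)*(b^2 - 6*b + 8) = (b - 5)*(b - 4)^2*(b - 2)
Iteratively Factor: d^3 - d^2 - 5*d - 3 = (d - 3)*(d^2 + 2*d + 1) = (d - 3)*(d + 1)*(d + 1)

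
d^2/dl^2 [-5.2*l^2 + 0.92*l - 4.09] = -10.4000000000000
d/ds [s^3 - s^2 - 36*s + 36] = 3*s^2 - 2*s - 36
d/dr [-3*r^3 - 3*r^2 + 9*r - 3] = -9*r^2 - 6*r + 9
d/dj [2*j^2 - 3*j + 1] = 4*j - 3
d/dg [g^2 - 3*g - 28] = 2*g - 3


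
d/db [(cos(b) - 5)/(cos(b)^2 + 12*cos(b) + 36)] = (cos(b) - 16)*sin(b)/(cos(b) + 6)^3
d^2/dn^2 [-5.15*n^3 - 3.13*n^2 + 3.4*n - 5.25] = -30.9*n - 6.26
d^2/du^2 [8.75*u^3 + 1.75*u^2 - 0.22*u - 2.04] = 52.5*u + 3.5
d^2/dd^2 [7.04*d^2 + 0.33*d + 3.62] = 14.0800000000000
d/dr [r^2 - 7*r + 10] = 2*r - 7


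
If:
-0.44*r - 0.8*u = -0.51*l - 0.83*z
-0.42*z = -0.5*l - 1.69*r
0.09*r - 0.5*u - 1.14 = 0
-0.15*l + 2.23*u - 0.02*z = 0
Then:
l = -15.21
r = 7.61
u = -0.91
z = 12.50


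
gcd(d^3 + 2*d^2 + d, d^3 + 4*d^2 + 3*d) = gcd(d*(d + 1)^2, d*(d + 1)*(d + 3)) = d^2 + d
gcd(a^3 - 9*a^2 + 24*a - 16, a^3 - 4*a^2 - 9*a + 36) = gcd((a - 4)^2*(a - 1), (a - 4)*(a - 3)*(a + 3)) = a - 4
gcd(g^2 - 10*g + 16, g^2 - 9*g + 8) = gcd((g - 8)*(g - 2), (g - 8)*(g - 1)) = g - 8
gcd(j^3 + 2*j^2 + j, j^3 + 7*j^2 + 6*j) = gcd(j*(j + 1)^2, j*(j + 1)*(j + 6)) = j^2 + j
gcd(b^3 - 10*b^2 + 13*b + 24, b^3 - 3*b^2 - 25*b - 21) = b + 1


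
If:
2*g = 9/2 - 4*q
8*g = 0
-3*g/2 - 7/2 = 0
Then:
No Solution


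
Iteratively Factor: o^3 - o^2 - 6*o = (o - 3)*(o^2 + 2*o) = o*(o - 3)*(o + 2)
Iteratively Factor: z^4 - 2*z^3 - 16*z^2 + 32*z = (z - 4)*(z^3 + 2*z^2 - 8*z) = (z - 4)*(z + 4)*(z^2 - 2*z) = z*(z - 4)*(z + 4)*(z - 2)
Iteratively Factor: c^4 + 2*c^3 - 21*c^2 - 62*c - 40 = (c + 2)*(c^3 - 21*c - 20) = (c - 5)*(c + 2)*(c^2 + 5*c + 4) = (c - 5)*(c + 1)*(c + 2)*(c + 4)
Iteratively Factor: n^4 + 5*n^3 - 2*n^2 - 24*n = (n + 3)*(n^3 + 2*n^2 - 8*n) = (n - 2)*(n + 3)*(n^2 + 4*n) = (n - 2)*(n + 3)*(n + 4)*(n)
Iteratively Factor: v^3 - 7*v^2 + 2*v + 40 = (v + 2)*(v^2 - 9*v + 20) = (v - 5)*(v + 2)*(v - 4)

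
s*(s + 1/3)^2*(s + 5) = s^4 + 17*s^3/3 + 31*s^2/9 + 5*s/9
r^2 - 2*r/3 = r*(r - 2/3)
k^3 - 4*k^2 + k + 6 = (k - 3)*(k - 2)*(k + 1)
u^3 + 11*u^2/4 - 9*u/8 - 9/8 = (u - 3/4)*(u + 1/2)*(u + 3)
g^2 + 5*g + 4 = (g + 1)*(g + 4)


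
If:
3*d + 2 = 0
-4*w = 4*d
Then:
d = -2/3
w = 2/3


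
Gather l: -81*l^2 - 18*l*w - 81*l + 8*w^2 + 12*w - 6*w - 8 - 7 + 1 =-81*l^2 + l*(-18*w - 81) + 8*w^2 + 6*w - 14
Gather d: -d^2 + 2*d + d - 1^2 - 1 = -d^2 + 3*d - 2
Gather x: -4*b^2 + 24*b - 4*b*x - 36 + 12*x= -4*b^2 + 24*b + x*(12 - 4*b) - 36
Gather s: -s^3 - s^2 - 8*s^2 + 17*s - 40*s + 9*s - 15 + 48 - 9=-s^3 - 9*s^2 - 14*s + 24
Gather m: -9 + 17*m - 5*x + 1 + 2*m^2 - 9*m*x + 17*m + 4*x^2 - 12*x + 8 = 2*m^2 + m*(34 - 9*x) + 4*x^2 - 17*x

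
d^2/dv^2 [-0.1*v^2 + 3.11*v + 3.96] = -0.200000000000000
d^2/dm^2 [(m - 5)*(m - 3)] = 2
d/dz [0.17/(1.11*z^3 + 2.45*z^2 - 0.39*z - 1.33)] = (-0.5661*z^2 - 0.833*z + 0.0663)/(1.11*z^3 + 2.45*z^2 - 0.39*z - 1.33)^2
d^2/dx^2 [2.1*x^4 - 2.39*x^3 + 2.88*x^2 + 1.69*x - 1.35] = 25.2*x^2 - 14.34*x + 5.76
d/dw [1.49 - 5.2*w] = -5.20000000000000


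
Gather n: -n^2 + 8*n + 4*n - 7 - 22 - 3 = -n^2 + 12*n - 32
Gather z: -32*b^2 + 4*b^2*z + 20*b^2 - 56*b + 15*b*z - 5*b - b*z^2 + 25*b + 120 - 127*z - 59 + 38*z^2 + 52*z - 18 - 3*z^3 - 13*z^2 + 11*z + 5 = -12*b^2 - 36*b - 3*z^3 + z^2*(25 - b) + z*(4*b^2 + 15*b - 64) + 48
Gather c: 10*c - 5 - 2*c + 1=8*c - 4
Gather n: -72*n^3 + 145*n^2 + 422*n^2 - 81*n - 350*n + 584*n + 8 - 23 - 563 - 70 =-72*n^3 + 567*n^2 + 153*n - 648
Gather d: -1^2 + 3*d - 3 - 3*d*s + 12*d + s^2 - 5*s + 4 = d*(15 - 3*s) + s^2 - 5*s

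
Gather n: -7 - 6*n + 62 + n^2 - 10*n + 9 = n^2 - 16*n + 64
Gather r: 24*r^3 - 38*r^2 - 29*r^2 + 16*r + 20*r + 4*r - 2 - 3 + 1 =24*r^3 - 67*r^2 + 40*r - 4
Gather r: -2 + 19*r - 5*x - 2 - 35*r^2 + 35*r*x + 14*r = -35*r^2 + r*(35*x + 33) - 5*x - 4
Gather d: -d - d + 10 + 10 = 20 - 2*d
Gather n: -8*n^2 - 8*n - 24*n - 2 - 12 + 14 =-8*n^2 - 32*n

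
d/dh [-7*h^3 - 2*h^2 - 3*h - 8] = -21*h^2 - 4*h - 3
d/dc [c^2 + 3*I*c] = 2*c + 3*I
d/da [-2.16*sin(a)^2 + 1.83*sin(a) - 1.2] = (1.83 - 4.32*sin(a))*cos(a)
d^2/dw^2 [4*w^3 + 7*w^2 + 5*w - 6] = 24*w + 14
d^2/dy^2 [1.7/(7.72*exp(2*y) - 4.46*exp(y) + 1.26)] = ((7.582 - 52.496*exp(y))*(7.72*exp(2*y) - 4.46*exp(y) + 1.26) + 1.7*(15.44*exp(y) - 4.46)*(30.88*exp(y) - 8.92)*exp(y))*exp(y)/(7.72*exp(2*y) - 4.46*exp(y) + 1.26)^3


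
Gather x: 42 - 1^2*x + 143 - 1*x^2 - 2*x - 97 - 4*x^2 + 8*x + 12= -5*x^2 + 5*x + 100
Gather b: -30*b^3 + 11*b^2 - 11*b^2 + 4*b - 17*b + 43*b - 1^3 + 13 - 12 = -30*b^3 + 30*b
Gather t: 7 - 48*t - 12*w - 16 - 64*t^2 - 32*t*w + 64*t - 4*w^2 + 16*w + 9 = -64*t^2 + t*(16 - 32*w) - 4*w^2 + 4*w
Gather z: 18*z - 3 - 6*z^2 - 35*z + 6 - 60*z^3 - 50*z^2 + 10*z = -60*z^3 - 56*z^2 - 7*z + 3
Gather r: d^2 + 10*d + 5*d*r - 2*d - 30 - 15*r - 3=d^2 + 8*d + r*(5*d - 15) - 33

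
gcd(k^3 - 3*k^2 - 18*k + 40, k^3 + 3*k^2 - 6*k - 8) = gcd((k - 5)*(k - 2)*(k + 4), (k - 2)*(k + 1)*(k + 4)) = k^2 + 2*k - 8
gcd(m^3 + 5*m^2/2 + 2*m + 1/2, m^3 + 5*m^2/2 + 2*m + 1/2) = m^3 + 5*m^2/2 + 2*m + 1/2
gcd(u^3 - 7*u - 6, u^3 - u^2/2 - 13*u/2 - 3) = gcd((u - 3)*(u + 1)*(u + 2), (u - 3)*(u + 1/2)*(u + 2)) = u^2 - u - 6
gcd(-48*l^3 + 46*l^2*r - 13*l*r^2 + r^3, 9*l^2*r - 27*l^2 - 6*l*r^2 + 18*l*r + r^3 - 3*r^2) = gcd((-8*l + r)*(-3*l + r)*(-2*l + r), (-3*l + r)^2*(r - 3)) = -3*l + r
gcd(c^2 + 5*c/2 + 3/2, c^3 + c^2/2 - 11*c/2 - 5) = c + 1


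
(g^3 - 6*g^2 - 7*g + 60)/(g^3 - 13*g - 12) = (g - 5)/(g + 1)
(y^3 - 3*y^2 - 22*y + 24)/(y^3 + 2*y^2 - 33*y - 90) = (y^2 + 3*y - 4)/(y^2 + 8*y + 15)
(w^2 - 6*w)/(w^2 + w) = (w - 6)/(w + 1)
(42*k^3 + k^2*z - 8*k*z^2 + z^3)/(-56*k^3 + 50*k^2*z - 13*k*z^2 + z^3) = (-6*k^2 - k*z + z^2)/(8*k^2 - 6*k*z + z^2)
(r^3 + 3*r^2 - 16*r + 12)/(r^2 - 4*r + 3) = (r^2 + 4*r - 12)/(r - 3)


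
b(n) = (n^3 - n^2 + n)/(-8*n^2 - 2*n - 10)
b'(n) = (16*n + 2)*(n^3 - n^2 + n)/(-8*n^2 - 2*n - 10)^2 + (3*n^2 - 2*n + 1)/(-8*n^2 - 2*n - 10)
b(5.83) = -0.58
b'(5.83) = -0.12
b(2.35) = -0.17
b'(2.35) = -0.11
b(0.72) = -0.04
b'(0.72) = -0.04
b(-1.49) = 0.28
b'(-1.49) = -0.18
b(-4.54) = 0.72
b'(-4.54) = -0.13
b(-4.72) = 0.74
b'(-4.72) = -0.13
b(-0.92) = 0.17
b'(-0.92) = -0.22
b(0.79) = -0.04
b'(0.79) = -0.04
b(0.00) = 0.00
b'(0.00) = -0.10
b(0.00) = 0.00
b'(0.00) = -0.10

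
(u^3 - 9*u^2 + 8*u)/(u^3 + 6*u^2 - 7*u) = (u - 8)/(u + 7)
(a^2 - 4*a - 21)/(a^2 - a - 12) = (a - 7)/(a - 4)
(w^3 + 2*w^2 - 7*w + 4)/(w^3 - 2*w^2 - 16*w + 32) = (w^2 - 2*w + 1)/(w^2 - 6*w + 8)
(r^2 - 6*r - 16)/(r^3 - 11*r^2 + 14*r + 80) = 1/(r - 5)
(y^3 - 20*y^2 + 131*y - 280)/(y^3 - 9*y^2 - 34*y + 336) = (y - 5)/(y + 6)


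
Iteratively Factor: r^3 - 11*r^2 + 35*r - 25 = (r - 5)*(r^2 - 6*r + 5) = (r - 5)^2*(r - 1)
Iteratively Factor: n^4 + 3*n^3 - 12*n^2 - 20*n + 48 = (n - 2)*(n^3 + 5*n^2 - 2*n - 24) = (n - 2)*(n + 4)*(n^2 + n - 6) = (n - 2)^2*(n + 4)*(n + 3)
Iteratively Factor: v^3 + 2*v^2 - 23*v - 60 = (v + 4)*(v^2 - 2*v - 15) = (v + 3)*(v + 4)*(v - 5)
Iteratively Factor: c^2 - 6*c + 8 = (c - 4)*(c - 2)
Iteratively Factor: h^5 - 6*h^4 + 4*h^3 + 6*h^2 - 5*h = (h - 1)*(h^4 - 5*h^3 - h^2 + 5*h) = (h - 1)*(h + 1)*(h^3 - 6*h^2 + 5*h) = (h - 1)^2*(h + 1)*(h^2 - 5*h) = h*(h - 1)^2*(h + 1)*(h - 5)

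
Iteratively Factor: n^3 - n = (n + 1)*(n^2 - n) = n*(n + 1)*(n - 1)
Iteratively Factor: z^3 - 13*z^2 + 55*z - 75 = (z - 5)*(z^2 - 8*z + 15) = (z - 5)*(z - 3)*(z - 5)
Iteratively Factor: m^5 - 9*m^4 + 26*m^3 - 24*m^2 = (m - 2)*(m^4 - 7*m^3 + 12*m^2) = m*(m - 2)*(m^3 - 7*m^2 + 12*m) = m^2*(m - 2)*(m^2 - 7*m + 12) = m^2*(m - 3)*(m - 2)*(m - 4)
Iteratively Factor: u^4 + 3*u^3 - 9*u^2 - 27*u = (u - 3)*(u^3 + 6*u^2 + 9*u) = u*(u - 3)*(u^2 + 6*u + 9) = u*(u - 3)*(u + 3)*(u + 3)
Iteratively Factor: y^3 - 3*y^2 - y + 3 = (y + 1)*(y^2 - 4*y + 3) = (y - 3)*(y + 1)*(y - 1)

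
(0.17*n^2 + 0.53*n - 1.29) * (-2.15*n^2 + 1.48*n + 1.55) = -0.3655*n^4 - 0.8879*n^3 + 3.8214*n^2 - 1.0877*n - 1.9995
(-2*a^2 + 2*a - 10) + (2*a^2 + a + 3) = 3*a - 7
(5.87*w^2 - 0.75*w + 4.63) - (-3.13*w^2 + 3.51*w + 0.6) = 9.0*w^2 - 4.26*w + 4.03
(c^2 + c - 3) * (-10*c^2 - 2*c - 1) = -10*c^4 - 12*c^3 + 27*c^2 + 5*c + 3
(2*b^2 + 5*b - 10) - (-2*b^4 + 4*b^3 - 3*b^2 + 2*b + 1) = 2*b^4 - 4*b^3 + 5*b^2 + 3*b - 11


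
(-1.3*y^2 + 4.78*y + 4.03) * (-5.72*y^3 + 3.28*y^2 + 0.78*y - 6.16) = 7.436*y^5 - 31.6056*y^4 - 8.3872*y^3 + 24.9548*y^2 - 26.3014*y - 24.8248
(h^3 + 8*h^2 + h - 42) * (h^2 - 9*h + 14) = h^5 - h^4 - 57*h^3 + 61*h^2 + 392*h - 588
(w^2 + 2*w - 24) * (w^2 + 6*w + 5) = w^4 + 8*w^3 - 7*w^2 - 134*w - 120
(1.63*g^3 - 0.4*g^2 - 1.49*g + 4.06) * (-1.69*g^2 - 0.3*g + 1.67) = -2.7547*g^5 + 0.187*g^4 + 5.3602*g^3 - 7.0824*g^2 - 3.7063*g + 6.7802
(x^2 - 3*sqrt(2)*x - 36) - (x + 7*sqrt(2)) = x^2 - 3*sqrt(2)*x - x - 36 - 7*sqrt(2)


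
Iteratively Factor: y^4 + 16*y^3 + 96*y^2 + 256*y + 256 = (y + 4)*(y^3 + 12*y^2 + 48*y + 64) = (y + 4)^2*(y^2 + 8*y + 16) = (y + 4)^3*(y + 4)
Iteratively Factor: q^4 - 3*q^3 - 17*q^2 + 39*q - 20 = (q + 4)*(q^3 - 7*q^2 + 11*q - 5) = (q - 1)*(q + 4)*(q^2 - 6*q + 5) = (q - 5)*(q - 1)*(q + 4)*(q - 1)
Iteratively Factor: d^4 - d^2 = (d)*(d^3 - d) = d^2*(d^2 - 1) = d^2*(d - 1)*(d + 1)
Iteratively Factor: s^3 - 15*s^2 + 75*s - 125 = (s - 5)*(s^2 - 10*s + 25) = (s - 5)^2*(s - 5)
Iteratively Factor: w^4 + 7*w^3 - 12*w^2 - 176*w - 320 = (w + 4)*(w^3 + 3*w^2 - 24*w - 80) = (w - 5)*(w + 4)*(w^2 + 8*w + 16) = (w - 5)*(w + 4)^2*(w + 4)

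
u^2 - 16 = (u - 4)*(u + 4)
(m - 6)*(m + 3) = m^2 - 3*m - 18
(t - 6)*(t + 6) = t^2 - 36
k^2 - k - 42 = (k - 7)*(k + 6)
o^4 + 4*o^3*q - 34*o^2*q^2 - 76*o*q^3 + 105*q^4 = (o - 5*q)*(o - q)*(o + 3*q)*(o + 7*q)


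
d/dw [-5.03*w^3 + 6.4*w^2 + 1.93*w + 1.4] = -15.09*w^2 + 12.8*w + 1.93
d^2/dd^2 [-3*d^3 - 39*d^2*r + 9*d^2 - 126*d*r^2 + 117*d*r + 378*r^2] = -18*d - 78*r + 18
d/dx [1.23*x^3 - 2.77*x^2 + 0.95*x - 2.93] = 3.69*x^2 - 5.54*x + 0.95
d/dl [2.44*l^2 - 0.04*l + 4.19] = 4.88*l - 0.04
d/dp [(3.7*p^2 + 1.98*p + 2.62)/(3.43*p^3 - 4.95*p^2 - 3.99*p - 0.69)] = (-12.691*p^4 - 13.5828*p^3 - 31.9218*p^2 + 20.832*p + 9.0876)/(11.7649*p^6 - 33.957*p^5 - 2.8689*p^4 + 34.7676*p^3 + 22.7511*p^2 + 5.5062*p + 0.4761)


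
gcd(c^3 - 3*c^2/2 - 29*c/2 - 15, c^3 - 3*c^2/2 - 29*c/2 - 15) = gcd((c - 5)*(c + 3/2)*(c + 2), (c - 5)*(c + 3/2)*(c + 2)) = c^3 - 3*c^2/2 - 29*c/2 - 15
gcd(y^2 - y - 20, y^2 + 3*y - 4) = y + 4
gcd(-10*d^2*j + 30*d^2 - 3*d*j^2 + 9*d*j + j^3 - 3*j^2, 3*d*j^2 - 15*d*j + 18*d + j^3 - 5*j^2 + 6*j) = j - 3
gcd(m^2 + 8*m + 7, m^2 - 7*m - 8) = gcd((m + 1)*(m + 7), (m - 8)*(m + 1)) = m + 1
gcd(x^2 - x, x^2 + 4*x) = x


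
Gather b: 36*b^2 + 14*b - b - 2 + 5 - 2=36*b^2 + 13*b + 1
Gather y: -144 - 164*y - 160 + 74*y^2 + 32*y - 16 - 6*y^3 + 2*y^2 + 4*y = -6*y^3 + 76*y^2 - 128*y - 320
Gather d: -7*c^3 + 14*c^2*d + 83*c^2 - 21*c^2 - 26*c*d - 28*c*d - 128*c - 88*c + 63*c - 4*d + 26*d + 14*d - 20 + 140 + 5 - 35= -7*c^3 + 62*c^2 - 153*c + d*(14*c^2 - 54*c + 36) + 90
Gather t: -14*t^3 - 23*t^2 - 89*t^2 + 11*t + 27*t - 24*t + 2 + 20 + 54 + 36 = -14*t^3 - 112*t^2 + 14*t + 112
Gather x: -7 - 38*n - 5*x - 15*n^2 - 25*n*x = -15*n^2 - 38*n + x*(-25*n - 5) - 7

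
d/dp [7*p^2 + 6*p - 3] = 14*p + 6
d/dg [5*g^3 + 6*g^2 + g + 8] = 15*g^2 + 12*g + 1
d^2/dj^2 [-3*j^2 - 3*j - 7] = -6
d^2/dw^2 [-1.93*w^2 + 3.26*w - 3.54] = -3.86000000000000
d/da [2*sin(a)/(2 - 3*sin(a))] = 4*cos(a)/(3*sin(a) - 2)^2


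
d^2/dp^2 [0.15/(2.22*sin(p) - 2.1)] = (-0.73926*sin(p)^2 - 0.6993*sin(p) + 1.47852)/(2.22*sin(p) - 2.1)^3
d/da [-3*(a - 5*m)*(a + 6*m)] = -6*a - 3*m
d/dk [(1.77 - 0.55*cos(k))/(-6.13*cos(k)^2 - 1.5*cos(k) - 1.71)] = (3.3715*cos(k)^2 - 21.7002*cos(k) - 3.5955)*sin(k)/(37.5769*cos(k)^4 + 18.39*cos(k)^3 + 23.2146*cos(k)^2 + 5.13*cos(k) + 2.9241)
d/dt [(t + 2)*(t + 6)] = 2*t + 8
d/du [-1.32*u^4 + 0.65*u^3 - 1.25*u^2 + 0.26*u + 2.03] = -5.28*u^3 + 1.95*u^2 - 2.5*u + 0.26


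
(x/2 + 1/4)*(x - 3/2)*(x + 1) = x^3/2 - 7*x/8 - 3/8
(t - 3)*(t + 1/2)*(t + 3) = t^3 + t^2/2 - 9*t - 9/2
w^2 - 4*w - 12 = (w - 6)*(w + 2)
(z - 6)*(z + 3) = z^2 - 3*z - 18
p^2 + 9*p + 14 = (p + 2)*(p + 7)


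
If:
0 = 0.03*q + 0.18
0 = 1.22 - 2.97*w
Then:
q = -6.00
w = 0.41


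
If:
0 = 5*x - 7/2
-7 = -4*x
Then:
No Solution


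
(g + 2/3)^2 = g^2 + 4*g/3 + 4/9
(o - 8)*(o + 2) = o^2 - 6*o - 16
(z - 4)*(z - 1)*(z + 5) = z^3 - 21*z + 20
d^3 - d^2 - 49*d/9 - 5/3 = (d - 3)*(d + 1/3)*(d + 5/3)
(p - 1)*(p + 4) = p^2 + 3*p - 4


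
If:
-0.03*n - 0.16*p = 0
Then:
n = -5.33333333333333*p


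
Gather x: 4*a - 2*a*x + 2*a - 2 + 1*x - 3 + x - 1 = 6*a + x*(2 - 2*a) - 6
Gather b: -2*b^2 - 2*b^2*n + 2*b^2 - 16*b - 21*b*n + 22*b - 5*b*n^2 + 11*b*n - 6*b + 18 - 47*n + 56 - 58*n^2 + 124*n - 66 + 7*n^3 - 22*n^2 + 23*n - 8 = -2*b^2*n + b*(-5*n^2 - 10*n) + 7*n^3 - 80*n^2 + 100*n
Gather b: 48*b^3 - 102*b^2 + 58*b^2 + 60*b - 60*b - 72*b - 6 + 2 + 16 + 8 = 48*b^3 - 44*b^2 - 72*b + 20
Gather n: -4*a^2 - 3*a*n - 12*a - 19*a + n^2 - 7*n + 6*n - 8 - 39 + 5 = -4*a^2 - 31*a + n^2 + n*(-3*a - 1) - 42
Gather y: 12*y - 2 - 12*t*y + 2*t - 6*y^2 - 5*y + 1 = 2*t - 6*y^2 + y*(7 - 12*t) - 1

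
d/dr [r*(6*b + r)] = 6*b + 2*r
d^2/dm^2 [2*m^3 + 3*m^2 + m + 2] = 12*m + 6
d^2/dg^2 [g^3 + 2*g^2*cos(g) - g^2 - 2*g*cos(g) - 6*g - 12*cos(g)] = -2*g^2*cos(g) - 8*g*sin(g) + 2*g*cos(g) + 6*g + 4*sin(g) + 16*cos(g) - 2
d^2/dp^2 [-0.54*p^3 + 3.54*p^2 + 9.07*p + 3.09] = 7.08 - 3.24*p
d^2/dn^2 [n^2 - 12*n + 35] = 2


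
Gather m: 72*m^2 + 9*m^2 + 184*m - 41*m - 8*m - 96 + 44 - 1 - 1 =81*m^2 + 135*m - 54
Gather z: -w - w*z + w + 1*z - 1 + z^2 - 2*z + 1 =z^2 + z*(-w - 1)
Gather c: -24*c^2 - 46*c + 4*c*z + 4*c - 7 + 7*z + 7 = -24*c^2 + c*(4*z - 42) + 7*z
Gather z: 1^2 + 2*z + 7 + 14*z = 16*z + 8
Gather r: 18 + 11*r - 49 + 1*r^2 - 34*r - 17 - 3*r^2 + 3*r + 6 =-2*r^2 - 20*r - 42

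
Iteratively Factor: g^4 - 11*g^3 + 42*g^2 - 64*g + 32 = (g - 4)*(g^3 - 7*g^2 + 14*g - 8) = (g - 4)*(g - 1)*(g^2 - 6*g + 8) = (g - 4)*(g - 2)*(g - 1)*(g - 4)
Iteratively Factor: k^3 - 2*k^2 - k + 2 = (k - 2)*(k^2 - 1) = (k - 2)*(k - 1)*(k + 1)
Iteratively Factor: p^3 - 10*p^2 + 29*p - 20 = (p - 1)*(p^2 - 9*p + 20) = (p - 5)*(p - 1)*(p - 4)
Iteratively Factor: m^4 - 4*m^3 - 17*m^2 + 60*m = (m - 5)*(m^3 + m^2 - 12*m) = m*(m - 5)*(m^2 + m - 12) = m*(m - 5)*(m + 4)*(m - 3)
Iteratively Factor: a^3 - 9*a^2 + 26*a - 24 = (a - 2)*(a^2 - 7*a + 12) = (a - 4)*(a - 2)*(a - 3)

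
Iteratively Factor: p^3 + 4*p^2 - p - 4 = (p - 1)*(p^2 + 5*p + 4) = (p - 1)*(p + 4)*(p + 1)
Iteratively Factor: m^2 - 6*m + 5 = (m - 5)*(m - 1)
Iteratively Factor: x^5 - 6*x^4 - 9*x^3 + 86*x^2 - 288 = (x + 2)*(x^4 - 8*x^3 + 7*x^2 + 72*x - 144) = (x - 3)*(x + 2)*(x^3 - 5*x^2 - 8*x + 48) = (x - 4)*(x - 3)*(x + 2)*(x^2 - x - 12) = (x - 4)*(x - 3)*(x + 2)*(x + 3)*(x - 4)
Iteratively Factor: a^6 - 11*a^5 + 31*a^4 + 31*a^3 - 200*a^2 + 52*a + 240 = (a + 2)*(a^5 - 13*a^4 + 57*a^3 - 83*a^2 - 34*a + 120) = (a - 2)*(a + 2)*(a^4 - 11*a^3 + 35*a^2 - 13*a - 60) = (a - 2)*(a + 1)*(a + 2)*(a^3 - 12*a^2 + 47*a - 60) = (a - 4)*(a - 2)*(a + 1)*(a + 2)*(a^2 - 8*a + 15) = (a - 5)*(a - 4)*(a - 2)*(a + 1)*(a + 2)*(a - 3)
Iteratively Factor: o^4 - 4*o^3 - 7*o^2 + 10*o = (o - 1)*(o^3 - 3*o^2 - 10*o) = o*(o - 1)*(o^2 - 3*o - 10) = o*(o - 5)*(o - 1)*(o + 2)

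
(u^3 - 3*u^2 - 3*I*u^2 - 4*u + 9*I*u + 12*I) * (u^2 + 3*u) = u^5 - 3*I*u^4 - 13*u^3 - 12*u^2 + 39*I*u^2 + 36*I*u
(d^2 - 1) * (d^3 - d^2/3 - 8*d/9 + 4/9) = d^5 - d^4/3 - 17*d^3/9 + 7*d^2/9 + 8*d/9 - 4/9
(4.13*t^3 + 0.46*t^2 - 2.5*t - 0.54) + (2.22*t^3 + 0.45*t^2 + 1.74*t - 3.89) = 6.35*t^3 + 0.91*t^2 - 0.76*t - 4.43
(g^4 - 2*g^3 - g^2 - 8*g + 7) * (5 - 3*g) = -3*g^5 + 11*g^4 - 7*g^3 + 19*g^2 - 61*g + 35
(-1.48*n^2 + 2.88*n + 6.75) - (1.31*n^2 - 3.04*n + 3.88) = -2.79*n^2 + 5.92*n + 2.87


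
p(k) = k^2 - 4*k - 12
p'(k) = 2*k - 4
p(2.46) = -15.79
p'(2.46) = 0.92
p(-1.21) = -5.70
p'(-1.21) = -6.42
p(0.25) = -12.94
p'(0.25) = -3.50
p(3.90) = -12.39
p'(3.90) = 3.80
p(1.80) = -15.96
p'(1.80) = -0.40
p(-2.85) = 7.52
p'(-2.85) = -9.70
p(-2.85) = 7.52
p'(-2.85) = -9.70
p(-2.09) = 0.73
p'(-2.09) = -8.18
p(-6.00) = 48.00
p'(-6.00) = -16.00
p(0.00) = -12.00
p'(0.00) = -4.00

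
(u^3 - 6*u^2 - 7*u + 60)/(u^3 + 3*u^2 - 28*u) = (u^2 - 2*u - 15)/(u*(u + 7))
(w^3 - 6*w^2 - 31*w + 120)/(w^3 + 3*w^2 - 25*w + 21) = (w^2 - 3*w - 40)/(w^2 + 6*w - 7)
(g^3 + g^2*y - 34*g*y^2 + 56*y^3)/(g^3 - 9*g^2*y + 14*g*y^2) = (-g^2 - 3*g*y + 28*y^2)/(g*(-g + 7*y))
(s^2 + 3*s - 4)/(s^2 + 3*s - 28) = (s^2 + 3*s - 4)/(s^2 + 3*s - 28)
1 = 1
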